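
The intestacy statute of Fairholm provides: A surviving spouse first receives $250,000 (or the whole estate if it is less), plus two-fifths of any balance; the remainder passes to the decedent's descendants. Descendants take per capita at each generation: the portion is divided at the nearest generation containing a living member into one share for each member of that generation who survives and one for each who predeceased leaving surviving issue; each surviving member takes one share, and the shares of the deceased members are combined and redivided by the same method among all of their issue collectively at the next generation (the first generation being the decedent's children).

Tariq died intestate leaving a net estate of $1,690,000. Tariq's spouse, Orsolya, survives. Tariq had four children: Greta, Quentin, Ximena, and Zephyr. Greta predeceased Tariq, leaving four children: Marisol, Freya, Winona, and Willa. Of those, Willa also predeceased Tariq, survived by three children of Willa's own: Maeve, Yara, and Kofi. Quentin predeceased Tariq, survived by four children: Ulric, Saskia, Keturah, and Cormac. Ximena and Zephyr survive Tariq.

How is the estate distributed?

Orsolya first takes $250,000, leaving a balance of $1,440,000. Orsolya then takes two-fifths of the balance ($576,000), for a total of $826,000. The remaining $864,000 passes to the descendants.
The descendants' portion ($864,000) is divided at the children's generation into 4 shares of $216,000. Ximena and Zephyr each take $216,000. The 2 shares of the deceased (Greta and Quentin) are combined into a pool of $432,000.
That pool ($432,000) is divided at the grandchildren's generation into 8 shares of $54,000. Marisol, Freya, Winona, Ulric, Saskia, Keturah, and Cormac each take $54,000. The remaining share for the deceased Willa ($54,000) is carried to the next generation.
That pool ($54,000) is divided at the great-grandchildren's generation equally among Maeve, Yara, and Kofi: $18,000 each.

Orsolya: $826,000; Marisol: $54,000; Freya: $54,000; Winona: $54,000; Maeve: $18,000; Yara: $18,000; Kofi: $18,000; Ulric: $54,000; Saskia: $54,000; Keturah: $54,000; Cormac: $54,000; Ximena: $216,000; Zephyr: $216,000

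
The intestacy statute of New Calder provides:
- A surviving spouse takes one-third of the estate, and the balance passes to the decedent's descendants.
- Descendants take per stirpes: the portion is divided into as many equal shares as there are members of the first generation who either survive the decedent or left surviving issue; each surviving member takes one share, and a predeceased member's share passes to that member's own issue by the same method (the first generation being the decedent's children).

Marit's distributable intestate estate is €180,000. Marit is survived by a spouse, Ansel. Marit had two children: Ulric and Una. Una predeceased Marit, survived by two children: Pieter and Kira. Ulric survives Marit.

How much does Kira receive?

Kira receives €30,000.

Ansel takes one-third of €180,000 = €60,000. The remaining €120,000 passes to the descendants.
The descendants' portion (€120,000) is divided into 2 shares of €60,000: Ulric takes €60,000; Una's €60,000 share passes to Una's issue.
Una's share (€60,000) is divided into 2 shares of €30,000: Pieter and Kira each take €30,000.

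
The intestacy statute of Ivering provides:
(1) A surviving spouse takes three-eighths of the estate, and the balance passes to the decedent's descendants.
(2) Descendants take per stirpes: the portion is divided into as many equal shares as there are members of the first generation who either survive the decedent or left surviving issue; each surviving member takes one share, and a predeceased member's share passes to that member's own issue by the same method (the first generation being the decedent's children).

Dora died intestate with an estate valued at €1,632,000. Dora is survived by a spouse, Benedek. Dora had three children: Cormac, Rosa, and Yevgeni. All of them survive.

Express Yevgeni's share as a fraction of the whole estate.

Benedek takes three-eighths of €1,632,000 = €612,000. The remaining €1,020,000 passes to the descendants.
The descendants' portion (€1,020,000) is divided into 3 shares of €340,000: Cormac, Rosa, and Yevgeni each take €340,000.

Yevgeni receives 5/24 of the estate.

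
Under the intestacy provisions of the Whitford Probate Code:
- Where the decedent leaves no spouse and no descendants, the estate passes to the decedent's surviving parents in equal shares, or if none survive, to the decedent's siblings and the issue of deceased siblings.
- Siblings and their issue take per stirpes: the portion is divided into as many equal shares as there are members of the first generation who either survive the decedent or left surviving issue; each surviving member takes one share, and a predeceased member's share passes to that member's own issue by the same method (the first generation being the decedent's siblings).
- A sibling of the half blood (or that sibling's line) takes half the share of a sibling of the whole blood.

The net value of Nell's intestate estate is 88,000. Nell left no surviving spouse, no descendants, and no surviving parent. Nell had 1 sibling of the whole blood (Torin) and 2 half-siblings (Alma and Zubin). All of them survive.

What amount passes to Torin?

Torin receives 44,000.

The entire 88,000 passes to the siblings and their issue.
Counting each half-blood sibling's line as half a unit, there are 2 units in 88,000, so one unit is 44,000. Whole-blood lines (Torin) take 44,000 each; half-blood lines (Alma and Zubin) take 22,000 each.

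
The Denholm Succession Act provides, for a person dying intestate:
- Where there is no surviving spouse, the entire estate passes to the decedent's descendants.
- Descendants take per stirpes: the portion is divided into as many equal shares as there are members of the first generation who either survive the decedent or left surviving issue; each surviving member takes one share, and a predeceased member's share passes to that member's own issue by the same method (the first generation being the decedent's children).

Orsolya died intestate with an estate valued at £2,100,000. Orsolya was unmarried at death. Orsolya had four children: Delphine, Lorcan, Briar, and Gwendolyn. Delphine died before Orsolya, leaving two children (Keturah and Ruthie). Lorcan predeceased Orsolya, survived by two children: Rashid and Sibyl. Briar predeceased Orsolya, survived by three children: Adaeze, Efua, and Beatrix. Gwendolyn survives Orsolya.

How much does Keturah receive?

Keturah receives £262,500.

The entire £2,100,000 passes to the descendants.
That amount (£2,100,000) is divided into 4 shares of £525,000: Gwendolyn takes £525,000; Delphine's £525,000 share passes to Delphine's issue; Lorcan's £525,000 share passes to Lorcan's issue; Briar's £525,000 share passes to Briar's issue.
Delphine's share (£525,000) is divided into 2 shares of £262,500: Keturah and Ruthie each take £262,500.
Lorcan's share (£525,000) is divided into 2 shares of £262,500: Rashid and Sibyl each take £262,500.
Briar's share (£525,000) is divided into 3 shares of £175,000: Adaeze, Efua, and Beatrix each take £175,000.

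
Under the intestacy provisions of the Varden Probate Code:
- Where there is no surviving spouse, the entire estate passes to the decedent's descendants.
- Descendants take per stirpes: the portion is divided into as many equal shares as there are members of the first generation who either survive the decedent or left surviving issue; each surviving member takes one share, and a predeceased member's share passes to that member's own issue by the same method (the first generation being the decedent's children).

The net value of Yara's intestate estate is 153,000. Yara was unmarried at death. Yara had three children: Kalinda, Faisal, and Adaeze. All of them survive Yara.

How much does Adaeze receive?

Adaeze receives 51,000.

The entire 153,000 passes to the descendants.
That amount (153,000) is divided into 3 shares of 51,000: Kalinda, Faisal, and Adaeze each take 51,000.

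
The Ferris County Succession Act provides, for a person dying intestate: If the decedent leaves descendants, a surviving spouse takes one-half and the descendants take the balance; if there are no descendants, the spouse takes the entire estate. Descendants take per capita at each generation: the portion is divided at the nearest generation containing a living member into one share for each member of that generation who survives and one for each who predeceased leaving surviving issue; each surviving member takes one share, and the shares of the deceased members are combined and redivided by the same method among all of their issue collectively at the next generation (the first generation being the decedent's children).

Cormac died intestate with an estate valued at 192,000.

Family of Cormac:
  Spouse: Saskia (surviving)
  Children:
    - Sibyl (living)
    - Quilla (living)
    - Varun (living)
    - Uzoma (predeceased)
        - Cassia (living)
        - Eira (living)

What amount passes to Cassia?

Saskia takes one-half of 192,000 = 96,000. The remaining 96,000 passes to the descendants.
The descendants' portion (96,000) is divided at the children's generation into 4 shares of 24,000. Sibyl, Quilla, and Varun each take 24,000. The remaining share for the deceased Uzoma (24,000) is carried to the next generation.
That pool (24,000) is divided at the grandchildren's generation equally among Cassia and Eira: 12,000 each.

Cassia receives 12,000.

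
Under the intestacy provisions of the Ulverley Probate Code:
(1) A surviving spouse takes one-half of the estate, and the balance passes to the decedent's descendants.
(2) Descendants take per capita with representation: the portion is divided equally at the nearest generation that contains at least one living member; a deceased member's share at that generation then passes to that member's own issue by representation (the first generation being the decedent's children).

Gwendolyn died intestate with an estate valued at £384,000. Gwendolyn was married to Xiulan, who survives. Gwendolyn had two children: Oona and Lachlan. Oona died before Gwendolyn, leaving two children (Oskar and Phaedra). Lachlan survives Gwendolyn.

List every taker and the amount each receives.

Xiulan: £192,000; Oskar: £48,000; Phaedra: £48,000; Lachlan: £96,000

Xiulan takes one-half of £384,000 = £192,000. The remaining £192,000 passes to the descendants.
The descendants' portion (£192,000) is divided into 2 shares of £96,000: Lachlan takes £96,000; Oona's £96,000 share passes to Oona's issue.
Oona's share (£96,000) is divided into 2 shares of £48,000: Oskar and Phaedra each take £48,000.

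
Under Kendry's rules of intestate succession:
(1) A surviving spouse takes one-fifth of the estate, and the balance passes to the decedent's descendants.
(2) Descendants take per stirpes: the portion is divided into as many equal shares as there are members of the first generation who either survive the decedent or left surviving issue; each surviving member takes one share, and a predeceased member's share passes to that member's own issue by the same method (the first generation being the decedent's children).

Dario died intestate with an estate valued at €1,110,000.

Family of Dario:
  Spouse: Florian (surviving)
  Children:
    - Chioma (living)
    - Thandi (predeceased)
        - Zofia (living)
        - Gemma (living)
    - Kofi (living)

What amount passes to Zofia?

Zofia receives €148,000.

Florian takes one-fifth of €1,110,000 = €222,000. The remaining €888,000 passes to the descendants.
The descendants' portion (€888,000) is divided into 3 shares of €296,000: Chioma and Kofi each take €296,000; Thandi's €296,000 share passes to Thandi's issue.
Thandi's share (€296,000) is divided into 2 shares of €148,000: Zofia and Gemma each take €148,000.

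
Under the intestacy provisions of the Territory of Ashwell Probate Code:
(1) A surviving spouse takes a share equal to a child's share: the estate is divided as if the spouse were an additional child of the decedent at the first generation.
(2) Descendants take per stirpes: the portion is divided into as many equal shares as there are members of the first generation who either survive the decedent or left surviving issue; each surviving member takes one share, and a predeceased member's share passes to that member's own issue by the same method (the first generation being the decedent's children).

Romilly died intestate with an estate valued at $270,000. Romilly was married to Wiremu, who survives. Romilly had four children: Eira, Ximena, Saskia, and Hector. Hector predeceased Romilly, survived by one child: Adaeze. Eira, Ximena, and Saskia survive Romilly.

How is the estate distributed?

Wiremu: $54,000; Eira: $54,000; Ximena: $54,000; Saskia: $54,000; Adaeze: $54,000

The spouse counts as an additional share at the children's level, so there are 5 primary shares of $54,000. Wiremu takes one such share ($54,000).
The children's combined portion ($216,000) is divided into 4 shares of $54,000: Eira, Ximena, and Saskia each take $54,000; Hector's $54,000 share passes to Hector's issue.
Hector's share ($54,000) passes entirely to Adaeze.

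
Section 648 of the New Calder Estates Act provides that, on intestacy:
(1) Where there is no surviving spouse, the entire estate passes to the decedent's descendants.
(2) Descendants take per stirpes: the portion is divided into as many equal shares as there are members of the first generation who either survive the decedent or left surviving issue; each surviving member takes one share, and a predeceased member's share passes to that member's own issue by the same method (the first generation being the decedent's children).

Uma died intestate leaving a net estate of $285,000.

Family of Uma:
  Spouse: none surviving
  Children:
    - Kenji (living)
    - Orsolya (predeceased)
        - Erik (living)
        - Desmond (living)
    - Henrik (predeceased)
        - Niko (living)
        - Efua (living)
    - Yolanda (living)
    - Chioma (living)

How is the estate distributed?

Kenji: $57,000; Erik: $28,500; Desmond: $28,500; Niko: $28,500; Efua: $28,500; Yolanda: $57,000; Chioma: $57,000

The entire $285,000 passes to the descendants.
That amount ($285,000) is divided into 5 shares of $57,000: Kenji, Yolanda, and Chioma each take $57,000; Orsolya's $57,000 share passes to Orsolya's issue; Henrik's $57,000 share passes to Henrik's issue.
Orsolya's share ($57,000) is divided into 2 shares of $28,500: Erik and Desmond each take $28,500.
Henrik's share ($57,000) is divided into 2 shares of $28,500: Niko and Efua each take $28,500.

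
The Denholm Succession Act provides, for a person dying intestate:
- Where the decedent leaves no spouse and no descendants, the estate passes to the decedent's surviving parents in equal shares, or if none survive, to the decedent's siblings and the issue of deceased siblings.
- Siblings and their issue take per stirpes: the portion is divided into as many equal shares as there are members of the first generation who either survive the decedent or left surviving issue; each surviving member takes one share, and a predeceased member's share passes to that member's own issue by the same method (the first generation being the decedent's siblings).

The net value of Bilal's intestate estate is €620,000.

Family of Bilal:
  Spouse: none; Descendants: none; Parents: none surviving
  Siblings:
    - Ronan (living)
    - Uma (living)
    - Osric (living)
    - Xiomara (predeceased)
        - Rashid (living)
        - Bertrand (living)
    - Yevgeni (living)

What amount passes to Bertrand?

The entire €620,000 passes to the siblings and their issue.
That amount (€620,000) is divided into 5 shares of €124,000: Ronan, Uma, Osric, and Yevgeni each take €124,000; Xiomara's €124,000 share passes to Xiomara's issue.
Xiomara's share (€124,000) is divided into 2 shares of €62,000: Rashid and Bertrand each take €62,000.

Bertrand receives €62,000.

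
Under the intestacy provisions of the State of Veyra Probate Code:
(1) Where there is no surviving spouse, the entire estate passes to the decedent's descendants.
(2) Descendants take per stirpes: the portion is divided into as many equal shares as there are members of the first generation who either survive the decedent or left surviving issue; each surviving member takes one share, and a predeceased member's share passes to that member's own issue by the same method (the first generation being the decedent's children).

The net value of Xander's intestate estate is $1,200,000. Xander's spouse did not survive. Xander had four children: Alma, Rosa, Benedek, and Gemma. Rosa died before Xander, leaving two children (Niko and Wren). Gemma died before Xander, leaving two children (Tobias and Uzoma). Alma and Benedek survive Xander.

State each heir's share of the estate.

Alma: $300,000; Niko: $150,000; Wren: $150,000; Benedek: $300,000; Tobias: $150,000; Uzoma: $150,000

The entire $1,200,000 passes to the descendants.
That amount ($1,200,000) is divided into 4 shares of $300,000: Alma and Benedek each take $300,000; Rosa's $300,000 share passes to Rosa's issue; Gemma's $300,000 share passes to Gemma's issue.
Rosa's share ($300,000) is divided into 2 shares of $150,000: Niko and Wren each take $150,000.
Gemma's share ($300,000) is divided into 2 shares of $150,000: Tobias and Uzoma each take $150,000.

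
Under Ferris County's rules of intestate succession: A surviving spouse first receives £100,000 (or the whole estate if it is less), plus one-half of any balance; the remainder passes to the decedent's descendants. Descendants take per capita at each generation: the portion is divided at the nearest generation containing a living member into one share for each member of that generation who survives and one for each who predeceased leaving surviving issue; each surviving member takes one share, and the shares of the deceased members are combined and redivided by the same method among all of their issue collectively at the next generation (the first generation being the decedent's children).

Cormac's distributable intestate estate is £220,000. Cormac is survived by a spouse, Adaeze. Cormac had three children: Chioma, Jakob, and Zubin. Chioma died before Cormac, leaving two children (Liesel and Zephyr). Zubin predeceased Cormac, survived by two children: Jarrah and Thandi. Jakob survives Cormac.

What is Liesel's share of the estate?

Adaeze first takes £100,000, leaving a balance of £120,000. Adaeze then takes one-half of the balance (£60,000), for a total of £160,000. The remaining £60,000 passes to the descendants.
The descendants' portion (£60,000) is divided at the children's generation into 3 shares of £20,000. Jakob takes £20,000. The 2 shares of the deceased (Chioma and Zubin) are combined into a pool of £40,000.
That pool (£40,000) is divided at the grandchildren's generation equally among Liesel, Zephyr, Jarrah, and Thandi: £10,000 each.

Liesel receives £10,000.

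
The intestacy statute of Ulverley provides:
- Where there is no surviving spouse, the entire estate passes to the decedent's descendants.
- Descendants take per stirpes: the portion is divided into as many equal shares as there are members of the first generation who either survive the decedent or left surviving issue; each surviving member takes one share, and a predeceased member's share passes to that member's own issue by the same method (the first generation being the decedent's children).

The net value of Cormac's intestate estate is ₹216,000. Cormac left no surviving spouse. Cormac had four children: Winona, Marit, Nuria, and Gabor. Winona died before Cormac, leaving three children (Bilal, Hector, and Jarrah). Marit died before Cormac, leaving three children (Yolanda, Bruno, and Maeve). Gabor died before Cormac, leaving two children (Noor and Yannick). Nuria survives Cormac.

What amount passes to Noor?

Noor receives ₹27,000.

The entire ₹216,000 passes to the descendants.
That amount (₹216,000) is divided into 4 shares of ₹54,000: Nuria takes ₹54,000; Winona's ₹54,000 share passes to Winona's issue; Marit's ₹54,000 share passes to Marit's issue; Gabor's ₹54,000 share passes to Gabor's issue.
Winona's share (₹54,000) is divided into 3 shares of ₹18,000: Bilal, Hector, and Jarrah each take ₹18,000.
Marit's share (₹54,000) is divided into 3 shares of ₹18,000: Yolanda, Bruno, and Maeve each take ₹18,000.
Gabor's share (₹54,000) is divided into 2 shares of ₹27,000: Noor and Yannick each take ₹27,000.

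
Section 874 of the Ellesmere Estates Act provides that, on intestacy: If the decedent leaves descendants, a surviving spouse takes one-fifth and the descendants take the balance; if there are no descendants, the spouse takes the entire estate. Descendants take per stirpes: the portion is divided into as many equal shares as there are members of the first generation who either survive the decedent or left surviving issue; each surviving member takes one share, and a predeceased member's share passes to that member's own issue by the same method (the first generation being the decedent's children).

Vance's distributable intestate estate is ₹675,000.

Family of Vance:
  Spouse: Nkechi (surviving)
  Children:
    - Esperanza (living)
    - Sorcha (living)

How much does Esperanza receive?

Nkechi takes one-fifth of ₹675,000 = ₹135,000. The remaining ₹540,000 passes to the descendants.
The descendants' portion (₹540,000) is divided into 2 shares of ₹270,000: Esperanza and Sorcha each take ₹270,000.

Esperanza receives ₹270,000.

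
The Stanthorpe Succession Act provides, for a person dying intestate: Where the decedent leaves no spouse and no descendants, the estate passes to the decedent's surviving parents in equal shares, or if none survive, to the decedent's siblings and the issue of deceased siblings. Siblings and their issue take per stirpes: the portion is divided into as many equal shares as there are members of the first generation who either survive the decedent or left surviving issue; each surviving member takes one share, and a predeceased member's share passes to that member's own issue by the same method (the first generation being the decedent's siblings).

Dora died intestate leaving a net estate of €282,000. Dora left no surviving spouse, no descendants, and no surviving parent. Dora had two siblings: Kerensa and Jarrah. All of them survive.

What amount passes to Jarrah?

The entire €282,000 passes to the siblings and their issue.
That amount (€282,000) is divided into 2 shares of €141,000: Kerensa and Jarrah each take €141,000.

Jarrah receives €141,000.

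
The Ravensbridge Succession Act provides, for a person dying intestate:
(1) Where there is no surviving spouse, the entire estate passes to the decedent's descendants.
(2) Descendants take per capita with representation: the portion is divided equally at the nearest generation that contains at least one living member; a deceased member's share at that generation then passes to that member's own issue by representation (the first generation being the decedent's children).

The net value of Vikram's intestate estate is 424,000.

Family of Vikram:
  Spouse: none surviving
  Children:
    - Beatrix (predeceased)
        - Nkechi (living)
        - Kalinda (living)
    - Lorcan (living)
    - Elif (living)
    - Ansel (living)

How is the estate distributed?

The entire 424,000 passes to the descendants.
That amount (424,000) is divided into 4 shares of 106,000: Lorcan, Elif, and Ansel each take 106,000; Beatrix's 106,000 share passes to Beatrix's issue.
Beatrix's share (106,000) is divided into 2 shares of 53,000: Nkechi and Kalinda each take 53,000.

Nkechi: 53,000; Kalinda: 53,000; Lorcan: 106,000; Elif: 106,000; Ansel: 106,000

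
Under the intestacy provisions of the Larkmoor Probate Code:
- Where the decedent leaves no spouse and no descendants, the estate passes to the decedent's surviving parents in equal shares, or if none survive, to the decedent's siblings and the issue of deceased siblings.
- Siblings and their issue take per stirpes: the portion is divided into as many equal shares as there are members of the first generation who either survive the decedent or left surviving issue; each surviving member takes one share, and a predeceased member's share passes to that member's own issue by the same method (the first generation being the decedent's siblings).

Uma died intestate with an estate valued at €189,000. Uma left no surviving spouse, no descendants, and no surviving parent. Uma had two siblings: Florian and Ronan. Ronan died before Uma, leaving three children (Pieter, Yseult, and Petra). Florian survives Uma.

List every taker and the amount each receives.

Florian: €94,500; Pieter: €31,500; Yseult: €31,500; Petra: €31,500

The entire €189,000 passes to the siblings and their issue.
That amount (€189,000) is divided into 2 shares of €94,500: Florian takes €94,500; Ronan's €94,500 share passes to Ronan's issue.
Ronan's share (€94,500) is divided into 3 shares of €31,500: Pieter, Yseult, and Petra each take €31,500.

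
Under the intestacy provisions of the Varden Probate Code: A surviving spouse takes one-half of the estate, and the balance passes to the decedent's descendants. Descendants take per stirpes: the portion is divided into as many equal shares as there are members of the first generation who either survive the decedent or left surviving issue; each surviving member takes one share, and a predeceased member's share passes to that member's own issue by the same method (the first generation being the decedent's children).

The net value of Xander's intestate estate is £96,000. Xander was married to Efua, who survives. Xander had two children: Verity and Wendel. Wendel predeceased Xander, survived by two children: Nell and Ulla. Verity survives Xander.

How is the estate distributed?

Efua takes one-half of £96,000 = £48,000. The remaining £48,000 passes to the descendants.
The descendants' portion (£48,000) is divided into 2 shares of £24,000: Verity takes £24,000; Wendel's £24,000 share passes to Wendel's issue.
Wendel's share (£24,000) is divided into 2 shares of £12,000: Nell and Ulla each take £12,000.

Efua: £48,000; Verity: £24,000; Nell: £12,000; Ulla: £12,000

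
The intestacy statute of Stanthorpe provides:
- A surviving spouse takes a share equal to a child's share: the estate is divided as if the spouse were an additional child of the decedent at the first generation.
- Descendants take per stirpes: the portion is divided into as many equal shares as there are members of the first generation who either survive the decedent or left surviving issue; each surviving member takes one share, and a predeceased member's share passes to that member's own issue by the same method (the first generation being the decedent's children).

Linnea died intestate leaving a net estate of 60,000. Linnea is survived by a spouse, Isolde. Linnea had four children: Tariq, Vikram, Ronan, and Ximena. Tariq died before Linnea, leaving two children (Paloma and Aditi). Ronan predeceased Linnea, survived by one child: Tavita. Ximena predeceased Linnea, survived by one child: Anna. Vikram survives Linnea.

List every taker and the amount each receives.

Isolde: 12,000; Paloma: 6,000; Aditi: 6,000; Vikram: 12,000; Tavita: 12,000; Anna: 12,000

The spouse counts as an additional share at the children's level, so there are 5 primary shares of 12,000. Isolde takes one such share (12,000).
The children's combined portion (48,000) is divided into 4 shares of 12,000: Vikram takes 12,000; Tariq's 12,000 share passes to Tariq's issue; Ronan's 12,000 share passes to Ronan's issue; Ximena's 12,000 share passes to Ximena's issue.
Tariq's share (12,000) is divided into 2 shares of 6,000: Paloma and Aditi each take 6,000.
Ronan's share (12,000) passes entirely to Tavita.
Ximena's share (12,000) passes entirely to Anna.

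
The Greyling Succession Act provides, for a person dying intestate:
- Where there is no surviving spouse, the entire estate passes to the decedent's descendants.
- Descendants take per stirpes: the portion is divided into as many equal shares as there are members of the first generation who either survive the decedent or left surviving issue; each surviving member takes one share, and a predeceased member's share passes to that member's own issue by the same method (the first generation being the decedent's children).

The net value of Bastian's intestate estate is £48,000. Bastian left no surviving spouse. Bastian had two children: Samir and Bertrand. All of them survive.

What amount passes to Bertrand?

Bertrand receives £24,000.

The entire £48,000 passes to the descendants.
That amount (£48,000) is divided into 2 shares of £24,000: Samir and Bertrand each take £24,000.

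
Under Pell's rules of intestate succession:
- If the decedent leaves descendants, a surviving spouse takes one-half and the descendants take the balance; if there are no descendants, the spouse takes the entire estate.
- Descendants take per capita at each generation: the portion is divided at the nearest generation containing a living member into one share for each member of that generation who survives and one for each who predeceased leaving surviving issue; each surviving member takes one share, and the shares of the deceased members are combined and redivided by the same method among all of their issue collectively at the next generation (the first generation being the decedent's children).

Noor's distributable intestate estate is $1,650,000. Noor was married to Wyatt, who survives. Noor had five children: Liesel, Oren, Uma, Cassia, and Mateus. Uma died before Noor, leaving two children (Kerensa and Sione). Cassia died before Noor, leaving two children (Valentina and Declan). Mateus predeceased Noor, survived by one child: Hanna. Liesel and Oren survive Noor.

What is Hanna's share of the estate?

Hanna receives $99,000.

Wyatt takes one-half of $1,650,000 = $825,000. The remaining $825,000 passes to the descendants.
The descendants' portion ($825,000) is divided at the children's generation into 5 shares of $165,000. Liesel and Oren each take $165,000. The 3 shares of the deceased (Uma, Cassia, and Mateus) are combined into a pool of $495,000.
That pool ($495,000) is divided at the grandchildren's generation equally among Kerensa, Sione, Valentina, Declan, and Hanna: $99,000 each.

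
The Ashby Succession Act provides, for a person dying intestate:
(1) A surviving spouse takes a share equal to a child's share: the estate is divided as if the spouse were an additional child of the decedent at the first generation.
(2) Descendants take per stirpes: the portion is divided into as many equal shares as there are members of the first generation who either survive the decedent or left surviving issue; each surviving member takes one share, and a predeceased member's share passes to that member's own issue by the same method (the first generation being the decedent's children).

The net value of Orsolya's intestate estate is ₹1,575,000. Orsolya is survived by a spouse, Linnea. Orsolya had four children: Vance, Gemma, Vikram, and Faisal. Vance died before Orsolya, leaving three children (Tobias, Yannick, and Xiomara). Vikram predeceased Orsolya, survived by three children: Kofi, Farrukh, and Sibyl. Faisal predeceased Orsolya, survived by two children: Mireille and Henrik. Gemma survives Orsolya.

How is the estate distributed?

Linnea: ₹315,000; Tobias: ₹105,000; Yannick: ₹105,000; Xiomara: ₹105,000; Gemma: ₹315,000; Kofi: ₹105,000; Farrukh: ₹105,000; Sibyl: ₹105,000; Mireille: ₹157,500; Henrik: ₹157,500

The spouse counts as an additional share at the children's level, so there are 5 primary shares of ₹315,000. Linnea takes one such share (₹315,000).
The children's combined portion (₹1,260,000) is divided into 4 shares of ₹315,000: Gemma takes ₹315,000; Vance's ₹315,000 share passes to Vance's issue; Vikram's ₹315,000 share passes to Vikram's issue; Faisal's ₹315,000 share passes to Faisal's issue.
Vance's share (₹315,000) is divided into 3 shares of ₹105,000: Tobias, Yannick, and Xiomara each take ₹105,000.
Vikram's share (₹315,000) is divided into 3 shares of ₹105,000: Kofi, Farrukh, and Sibyl each take ₹105,000.
Faisal's share (₹315,000) is divided into 2 shares of ₹157,500: Mireille and Henrik each take ₹157,500.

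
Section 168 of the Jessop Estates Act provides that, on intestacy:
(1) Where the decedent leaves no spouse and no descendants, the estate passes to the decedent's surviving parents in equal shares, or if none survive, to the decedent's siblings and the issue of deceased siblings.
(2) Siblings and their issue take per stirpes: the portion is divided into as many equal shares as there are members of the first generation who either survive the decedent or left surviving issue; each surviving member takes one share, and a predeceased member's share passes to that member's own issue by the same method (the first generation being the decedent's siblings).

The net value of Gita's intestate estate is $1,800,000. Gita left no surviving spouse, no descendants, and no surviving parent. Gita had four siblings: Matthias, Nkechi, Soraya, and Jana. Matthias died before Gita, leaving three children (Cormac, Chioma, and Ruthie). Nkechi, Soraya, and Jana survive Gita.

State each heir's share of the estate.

Cormac: $150,000; Chioma: $150,000; Ruthie: $150,000; Nkechi: $450,000; Soraya: $450,000; Jana: $450,000

The entire $1,800,000 passes to the siblings and their issue.
That amount ($1,800,000) is divided into 4 shares of $450,000: Nkechi, Soraya, and Jana each take $450,000; Matthias's $450,000 share passes to Matthias's issue.
Matthias's share ($450,000) is divided into 3 shares of $150,000: Cormac, Chioma, and Ruthie each take $150,000.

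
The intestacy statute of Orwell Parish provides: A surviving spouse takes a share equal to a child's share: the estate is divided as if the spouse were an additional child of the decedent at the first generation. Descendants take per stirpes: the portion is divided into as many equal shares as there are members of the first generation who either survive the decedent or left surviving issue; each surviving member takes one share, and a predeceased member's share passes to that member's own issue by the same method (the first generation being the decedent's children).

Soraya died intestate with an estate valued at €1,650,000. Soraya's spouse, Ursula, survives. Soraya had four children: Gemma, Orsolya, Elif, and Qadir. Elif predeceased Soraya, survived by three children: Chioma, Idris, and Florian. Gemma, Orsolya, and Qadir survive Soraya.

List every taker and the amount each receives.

Ursula: €330,000; Gemma: €330,000; Orsolya: €330,000; Chioma: €110,000; Idris: €110,000; Florian: €110,000; Qadir: €330,000

The spouse counts as an additional share at the children's level, so there are 5 primary shares of €330,000. Ursula takes one such share (€330,000).
The children's combined portion (€1,320,000) is divided into 4 shares of €330,000: Gemma, Orsolya, and Qadir each take €330,000; Elif's €330,000 share passes to Elif's issue.
Elif's share (€330,000) is divided into 3 shares of €110,000: Chioma, Idris, and Florian each take €110,000.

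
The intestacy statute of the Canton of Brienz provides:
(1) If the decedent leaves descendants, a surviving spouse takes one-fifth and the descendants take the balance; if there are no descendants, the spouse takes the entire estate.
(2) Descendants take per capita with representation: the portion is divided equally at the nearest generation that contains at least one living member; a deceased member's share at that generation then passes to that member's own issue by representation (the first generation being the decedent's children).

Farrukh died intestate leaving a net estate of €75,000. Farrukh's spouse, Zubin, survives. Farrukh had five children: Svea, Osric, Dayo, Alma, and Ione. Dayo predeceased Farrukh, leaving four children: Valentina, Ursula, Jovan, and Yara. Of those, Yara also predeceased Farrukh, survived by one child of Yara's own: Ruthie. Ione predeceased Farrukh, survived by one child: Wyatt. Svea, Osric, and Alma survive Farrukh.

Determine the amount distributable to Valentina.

Zubin takes one-fifth of €75,000 = €15,000. The remaining €60,000 passes to the descendants.
The descendants' portion (€60,000) is divided into 5 shares of €12,000: Svea, Osric, and Alma each take €12,000; Dayo's €12,000 share passes to Dayo's issue; Ione's €12,000 share passes to Ione's issue.
Dayo's share (€12,000) is divided into 4 shares of €3,000: Valentina, Ursula, and Jovan each take €3,000; Yara's €3,000 share passes to Yara's issue.
Yara's share (€3,000) passes entirely to Ruthie.
Ione's share (€12,000) passes entirely to Wyatt.

Valentina receives €3,000.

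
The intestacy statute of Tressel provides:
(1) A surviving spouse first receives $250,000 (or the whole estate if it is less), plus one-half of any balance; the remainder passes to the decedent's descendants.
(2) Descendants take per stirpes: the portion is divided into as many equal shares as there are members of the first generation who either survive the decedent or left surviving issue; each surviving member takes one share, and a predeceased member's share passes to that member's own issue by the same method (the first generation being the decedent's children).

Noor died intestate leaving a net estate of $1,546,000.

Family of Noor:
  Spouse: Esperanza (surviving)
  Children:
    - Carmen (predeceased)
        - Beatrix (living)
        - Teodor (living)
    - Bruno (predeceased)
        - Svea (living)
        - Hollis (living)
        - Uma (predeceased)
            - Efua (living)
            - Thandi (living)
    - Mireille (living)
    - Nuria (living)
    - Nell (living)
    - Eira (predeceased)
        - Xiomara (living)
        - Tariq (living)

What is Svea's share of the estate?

Esperanza first takes $250,000, leaving a balance of $1,296,000. Esperanza then takes one-half of the balance ($648,000), for a total of $898,000. The remaining $648,000 passes to the descendants.
The descendants' portion ($648,000) is divided into 6 shares of $108,000: Mireille, Nuria, and Nell each take $108,000; Carmen's $108,000 share passes to Carmen's issue; Bruno's $108,000 share passes to Bruno's issue; Eira's $108,000 share passes to Eira's issue.
Carmen's share ($108,000) is divided into 2 shares of $54,000: Beatrix and Teodor each take $54,000.
Bruno's share ($108,000) is divided into 3 shares of $36,000: Svea and Hollis each take $36,000; Uma's $36,000 share passes to Uma's issue.
Uma's share ($36,000) is divided into 2 shares of $18,000: Efua and Thandi each take $18,000.
Eira's share ($108,000) is divided into 2 shares of $54,000: Xiomara and Tariq each take $54,000.

Svea receives $36,000.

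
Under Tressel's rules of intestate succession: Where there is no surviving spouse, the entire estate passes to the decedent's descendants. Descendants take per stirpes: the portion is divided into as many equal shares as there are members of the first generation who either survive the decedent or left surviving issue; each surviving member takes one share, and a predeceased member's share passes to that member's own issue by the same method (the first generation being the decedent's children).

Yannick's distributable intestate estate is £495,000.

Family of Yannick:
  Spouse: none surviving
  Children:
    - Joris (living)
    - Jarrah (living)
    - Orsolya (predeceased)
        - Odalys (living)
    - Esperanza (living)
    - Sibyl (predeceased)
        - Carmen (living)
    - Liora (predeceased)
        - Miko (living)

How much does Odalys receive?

The entire £495,000 passes to the descendants.
That amount (£495,000) is divided into 6 shares of £82,500: Joris, Jarrah, and Esperanza each take £82,500; Orsolya's £82,500 share passes to Orsolya's issue; Sibyl's £82,500 share passes to Sibyl's issue; Liora's £82,500 share passes to Liora's issue.
Orsolya's share (£82,500) passes entirely to Odalys.
Sibyl's share (£82,500) passes entirely to Carmen.
Liora's share (£82,500) passes entirely to Miko.

Odalys receives £82,500.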